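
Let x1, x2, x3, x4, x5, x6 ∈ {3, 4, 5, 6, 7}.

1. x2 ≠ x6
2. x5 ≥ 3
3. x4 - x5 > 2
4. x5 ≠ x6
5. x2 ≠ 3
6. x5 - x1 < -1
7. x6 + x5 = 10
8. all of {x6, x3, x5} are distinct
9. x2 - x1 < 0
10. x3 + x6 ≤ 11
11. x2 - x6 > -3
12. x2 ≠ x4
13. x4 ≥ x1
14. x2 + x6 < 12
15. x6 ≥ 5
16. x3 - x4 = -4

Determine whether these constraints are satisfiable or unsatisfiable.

One satisfying assignment is x1 = 6, x2 = 5, x3 = 3, x4 = 7, x5 = 4, x6 = 6.
For the less obvious constraints — constraint 3: x4 - x5 = 3; constraint 6: x5 - x1 = -2 — and the others hold by inspection.

Satisfiable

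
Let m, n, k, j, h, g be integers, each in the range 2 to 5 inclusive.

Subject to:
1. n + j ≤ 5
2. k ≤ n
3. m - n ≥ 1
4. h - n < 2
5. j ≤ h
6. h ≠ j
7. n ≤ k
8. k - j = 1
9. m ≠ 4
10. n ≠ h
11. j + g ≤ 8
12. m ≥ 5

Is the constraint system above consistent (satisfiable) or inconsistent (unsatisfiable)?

Try m = 5, n = 3, k = 3, j = 2, h = 4, g = 5.
Check constraint 1: n + j = 5; constraint 3: m - n = 2; constraint 4: h - n = 1. The remaining constraints are straightforward to verify.

Satisfiable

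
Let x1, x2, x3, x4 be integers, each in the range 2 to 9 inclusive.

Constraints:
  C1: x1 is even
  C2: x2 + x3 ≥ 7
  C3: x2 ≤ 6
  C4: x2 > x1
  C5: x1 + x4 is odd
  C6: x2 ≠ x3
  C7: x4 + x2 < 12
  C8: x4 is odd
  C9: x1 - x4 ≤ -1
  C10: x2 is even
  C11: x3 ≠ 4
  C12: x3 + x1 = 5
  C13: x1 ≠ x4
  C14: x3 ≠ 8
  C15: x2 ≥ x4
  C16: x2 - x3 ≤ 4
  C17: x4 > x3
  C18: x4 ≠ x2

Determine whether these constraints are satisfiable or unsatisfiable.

Satisfiable

Setting (x1, x2, x3, x4) = (2, 6, 3, 5) satisfies everything: constraint 2: x2 + x3 = 9; constraint 7: x4 + x2 = 11, and the others follow.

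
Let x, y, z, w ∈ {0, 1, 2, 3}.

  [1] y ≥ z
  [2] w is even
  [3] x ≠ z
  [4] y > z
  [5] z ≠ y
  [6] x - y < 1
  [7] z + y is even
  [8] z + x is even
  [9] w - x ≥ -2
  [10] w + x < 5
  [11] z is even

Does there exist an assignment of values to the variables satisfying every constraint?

Satisfiable

Take x = 2, y = 2, z = 0, w = 0. Then constraint 6: x - y = 0; constraint 9: w - x = -2, and every other listed constraint is also met.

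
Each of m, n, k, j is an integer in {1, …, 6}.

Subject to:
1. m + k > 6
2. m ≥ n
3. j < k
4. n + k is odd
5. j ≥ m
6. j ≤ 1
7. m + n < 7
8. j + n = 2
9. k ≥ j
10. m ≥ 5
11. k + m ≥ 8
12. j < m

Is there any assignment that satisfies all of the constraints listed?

Unsatisfiable

From constraint 10: m ≥ 5. From constraints 5 and 6: m ≤ j and j ≤ 1, so m ≤ 1. But 1 < 5, so no value of m works.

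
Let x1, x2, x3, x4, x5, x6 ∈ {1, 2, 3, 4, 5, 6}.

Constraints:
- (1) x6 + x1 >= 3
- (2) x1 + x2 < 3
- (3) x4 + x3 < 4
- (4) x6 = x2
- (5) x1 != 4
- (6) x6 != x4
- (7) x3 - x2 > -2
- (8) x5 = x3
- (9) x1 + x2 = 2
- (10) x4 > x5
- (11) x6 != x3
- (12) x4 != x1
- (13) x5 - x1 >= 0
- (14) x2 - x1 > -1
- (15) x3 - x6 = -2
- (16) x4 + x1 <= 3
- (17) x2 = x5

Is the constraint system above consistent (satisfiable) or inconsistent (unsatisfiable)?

From constraints 4, 8, and 17, x6 = x2 = x5 = x3, so x6 = x3. But constraint 11 says x6 ≠ x3. Contradiction.

Unsatisfiable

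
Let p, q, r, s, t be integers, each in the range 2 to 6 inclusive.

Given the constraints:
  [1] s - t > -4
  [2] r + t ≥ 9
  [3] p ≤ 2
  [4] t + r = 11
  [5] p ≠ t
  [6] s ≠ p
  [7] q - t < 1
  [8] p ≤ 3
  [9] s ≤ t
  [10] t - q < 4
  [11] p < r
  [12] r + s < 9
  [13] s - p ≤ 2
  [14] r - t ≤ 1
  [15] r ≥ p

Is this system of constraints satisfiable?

Satisfiable

The assignment p = 2, q = 4, r = 5, s = 3, t = 6 works:
  constraint 1 holds since s - t = -3.
  constraint 2 holds since r + t = 11.
The rest check out directly.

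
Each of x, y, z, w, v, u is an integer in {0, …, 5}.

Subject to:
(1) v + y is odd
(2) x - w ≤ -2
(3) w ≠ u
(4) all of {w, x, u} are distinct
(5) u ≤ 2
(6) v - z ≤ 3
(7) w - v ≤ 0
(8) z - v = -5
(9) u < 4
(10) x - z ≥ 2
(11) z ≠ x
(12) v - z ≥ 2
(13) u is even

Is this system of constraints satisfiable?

Unsatisfiable

Constraints 2, 6, 7, and 10 give w − x ≥ 2, x − z ≥ 2, z − v ≥ -3, v − w ≥ 0.
Adding all 4 inequalities: the left sides telescope to 0, and the right sides sum to 2 + 2 + (-3) + 0 = 1. So 0 ≥ 1, which is false.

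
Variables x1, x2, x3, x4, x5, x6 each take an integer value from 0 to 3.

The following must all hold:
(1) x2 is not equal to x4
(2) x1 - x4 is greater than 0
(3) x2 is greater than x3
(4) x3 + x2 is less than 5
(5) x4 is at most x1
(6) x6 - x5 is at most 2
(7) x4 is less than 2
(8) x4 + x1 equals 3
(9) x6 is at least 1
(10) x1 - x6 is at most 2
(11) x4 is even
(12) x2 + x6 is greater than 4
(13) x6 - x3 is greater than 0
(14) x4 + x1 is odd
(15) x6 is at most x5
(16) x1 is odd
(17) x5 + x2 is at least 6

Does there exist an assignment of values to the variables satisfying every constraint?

Satisfiable

One satisfying assignment is x1 = 3, x2 = 3, x3 = 0, x4 = 0, x5 = 3, x6 = 3.
For the less obvious constraints — constraint 2: x1 - x4 = 3; constraint 4: x3 + x2 = 3 — and the others hold by inspection.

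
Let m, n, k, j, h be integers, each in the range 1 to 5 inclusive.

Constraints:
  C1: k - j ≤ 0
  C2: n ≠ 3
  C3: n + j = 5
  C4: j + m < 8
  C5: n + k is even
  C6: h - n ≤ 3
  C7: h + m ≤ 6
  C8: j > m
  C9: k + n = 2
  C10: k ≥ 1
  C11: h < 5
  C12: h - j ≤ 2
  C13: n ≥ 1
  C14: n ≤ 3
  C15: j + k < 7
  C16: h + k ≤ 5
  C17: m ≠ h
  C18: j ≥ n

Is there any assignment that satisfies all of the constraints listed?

Satisfiable

The assignment m = 1, n = 1, k = 1, j = 4, h = 3 works:
  constraint 1 holds since k - j = -3.
  constraint 3 holds since n + j = 5.
The rest check out directly.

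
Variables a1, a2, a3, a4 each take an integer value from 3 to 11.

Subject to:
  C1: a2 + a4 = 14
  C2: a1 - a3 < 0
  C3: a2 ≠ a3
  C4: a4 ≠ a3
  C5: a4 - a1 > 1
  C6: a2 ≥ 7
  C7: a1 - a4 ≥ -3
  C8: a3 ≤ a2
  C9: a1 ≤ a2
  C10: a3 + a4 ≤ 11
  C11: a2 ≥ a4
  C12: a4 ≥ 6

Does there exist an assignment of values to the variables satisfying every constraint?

Satisfiable

Setting (a1, a2, a3, a4) = (3, 8, 5, 6) satisfies everything: constraint 1: a2 + a4 = 14; constraint 2: a1 - a3 = -2, and the others follow.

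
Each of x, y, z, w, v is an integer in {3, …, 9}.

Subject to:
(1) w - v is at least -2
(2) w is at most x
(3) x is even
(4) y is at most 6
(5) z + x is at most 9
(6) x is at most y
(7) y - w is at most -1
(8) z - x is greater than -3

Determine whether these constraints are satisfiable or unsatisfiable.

Constraints 2, 6, and 7 give w ≤ x, x ≤ y, y < w. Chaining: w ≤ x ≤ y < w, which forces w < w — impossible.

Unsatisfiable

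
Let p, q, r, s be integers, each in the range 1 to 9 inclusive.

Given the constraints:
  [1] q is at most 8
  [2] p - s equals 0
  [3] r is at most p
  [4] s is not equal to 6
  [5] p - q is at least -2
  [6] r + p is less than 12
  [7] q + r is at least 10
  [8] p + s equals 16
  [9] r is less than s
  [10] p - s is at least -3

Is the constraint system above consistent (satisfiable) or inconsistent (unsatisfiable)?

Satisfiable

One satisfying assignment is p = 8, q = 8, r = 3, s = 8.
For the less obvious constraints — constraint 2: p - s = 0; constraint 5: p - q = 0; constraint 6: r + p = 11 — and the others hold by inspection.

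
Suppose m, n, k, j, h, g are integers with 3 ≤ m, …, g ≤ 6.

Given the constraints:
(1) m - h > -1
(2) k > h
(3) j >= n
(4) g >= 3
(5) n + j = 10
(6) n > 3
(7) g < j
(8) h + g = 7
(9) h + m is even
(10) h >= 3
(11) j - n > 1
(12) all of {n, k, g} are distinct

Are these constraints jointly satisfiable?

Satisfiable

Setting (m, n, k, j, h, g) = (4, 4, 6, 6, 4, 3) satisfies everything: constraint 1: m - h = 0; constraint 5: n + j = 10; constraint 8: h + g = 7, and the others follow.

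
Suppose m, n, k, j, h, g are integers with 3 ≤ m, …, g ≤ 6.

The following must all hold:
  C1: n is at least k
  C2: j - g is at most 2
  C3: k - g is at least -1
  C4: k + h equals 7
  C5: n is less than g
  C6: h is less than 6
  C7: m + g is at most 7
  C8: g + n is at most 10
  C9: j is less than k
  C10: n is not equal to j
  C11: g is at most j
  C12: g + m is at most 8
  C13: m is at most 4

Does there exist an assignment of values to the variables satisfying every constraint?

Unsatisfiable

Constraints 1, 5, 9, and 11 give j < k, k ≤ n, n < g, g ≤ j. Chaining: j < k ≤ n < g ≤ j, which forces j < j — impossible.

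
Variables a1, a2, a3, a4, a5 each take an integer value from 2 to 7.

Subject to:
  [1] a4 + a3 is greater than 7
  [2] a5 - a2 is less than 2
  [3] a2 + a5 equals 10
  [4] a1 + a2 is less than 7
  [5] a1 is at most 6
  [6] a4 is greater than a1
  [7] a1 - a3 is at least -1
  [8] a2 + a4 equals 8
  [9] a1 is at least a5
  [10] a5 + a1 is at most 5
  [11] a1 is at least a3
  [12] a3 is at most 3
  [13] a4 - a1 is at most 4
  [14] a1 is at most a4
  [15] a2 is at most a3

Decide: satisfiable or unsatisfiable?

Unsatisfiable

From constraints 12 and 15: a2 ≤ a3 ≤ 3. From constraints 5 and 9: a5 ≤ a1 ≤ 6. Hence a2 + a5 ≤ 9. But constraint 3 requires a2 + a5 = 10, and 10 > 9. Contradiction.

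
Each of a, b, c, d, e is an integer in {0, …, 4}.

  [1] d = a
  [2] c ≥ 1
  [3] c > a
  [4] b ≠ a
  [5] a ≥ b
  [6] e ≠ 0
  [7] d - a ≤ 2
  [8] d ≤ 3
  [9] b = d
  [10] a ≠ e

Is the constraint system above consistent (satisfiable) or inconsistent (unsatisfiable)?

From constraints 1 and 9, b = d = a, so b = a. But constraint 4 says b ≠ a. Contradiction.

Unsatisfiable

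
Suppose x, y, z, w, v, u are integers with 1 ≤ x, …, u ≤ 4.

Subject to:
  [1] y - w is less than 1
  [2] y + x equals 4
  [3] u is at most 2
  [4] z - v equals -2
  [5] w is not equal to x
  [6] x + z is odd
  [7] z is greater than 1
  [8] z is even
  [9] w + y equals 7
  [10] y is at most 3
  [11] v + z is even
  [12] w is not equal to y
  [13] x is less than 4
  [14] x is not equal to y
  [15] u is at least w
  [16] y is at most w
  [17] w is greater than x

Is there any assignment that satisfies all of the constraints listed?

From constraints 3 and 15: w ≤ u ≤ 2. From constraint 10: y ≤ 3. Hence w + y ≤ 5. But constraint 9 requires w + y = 7, and 7 > 5. Contradiction.

Unsatisfiable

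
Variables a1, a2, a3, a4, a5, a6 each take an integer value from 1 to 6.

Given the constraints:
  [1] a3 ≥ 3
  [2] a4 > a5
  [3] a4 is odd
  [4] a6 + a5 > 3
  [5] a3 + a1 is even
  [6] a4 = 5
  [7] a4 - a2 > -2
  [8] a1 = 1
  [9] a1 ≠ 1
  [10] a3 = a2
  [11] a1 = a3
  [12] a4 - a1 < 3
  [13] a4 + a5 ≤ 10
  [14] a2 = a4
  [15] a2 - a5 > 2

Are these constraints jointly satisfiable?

Constraint 8 fixes a1 = 1 and constraint 6 fixes a4 = 5. Constraints 10, 11, and 14 give a1 = a3 = a2 = a4, so a1 = a4. But 1 ≠ 5 — contradiction.

Unsatisfiable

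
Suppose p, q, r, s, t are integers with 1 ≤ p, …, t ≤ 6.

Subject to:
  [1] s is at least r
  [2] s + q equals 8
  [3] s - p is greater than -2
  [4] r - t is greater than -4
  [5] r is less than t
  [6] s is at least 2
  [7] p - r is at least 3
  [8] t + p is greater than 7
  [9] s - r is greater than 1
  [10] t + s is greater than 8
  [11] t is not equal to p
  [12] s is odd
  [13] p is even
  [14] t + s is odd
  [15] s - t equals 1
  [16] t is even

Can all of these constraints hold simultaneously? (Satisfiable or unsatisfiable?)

Satisfiable

Setting (p, q, r, s, t) = (6, 3, 3, 5, 4) satisfies everything: constraint 2: s + q = 8; constraint 3: s - p = -1, and the others follow.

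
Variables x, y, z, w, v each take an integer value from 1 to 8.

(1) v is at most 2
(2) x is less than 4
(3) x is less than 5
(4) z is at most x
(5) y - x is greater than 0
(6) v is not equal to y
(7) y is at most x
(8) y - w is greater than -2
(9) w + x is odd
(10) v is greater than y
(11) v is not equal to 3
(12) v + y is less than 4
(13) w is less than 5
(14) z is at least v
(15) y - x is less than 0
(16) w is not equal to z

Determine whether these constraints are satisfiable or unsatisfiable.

Unsatisfiable

Constraints 4, 5, 10, and 14 give y < v, v ≤ z, z ≤ x, x < y. Chaining: y < v ≤ z ≤ x < y, which forces y < y — impossible.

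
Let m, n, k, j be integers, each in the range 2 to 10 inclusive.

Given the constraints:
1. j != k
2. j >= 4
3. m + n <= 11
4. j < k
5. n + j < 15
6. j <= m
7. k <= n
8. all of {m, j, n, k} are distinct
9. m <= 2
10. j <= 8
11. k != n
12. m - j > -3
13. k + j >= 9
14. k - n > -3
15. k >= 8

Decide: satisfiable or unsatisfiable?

Unsatisfiable

From constraints 2 and 6: m ≥ j ≥ 4. From constraints 7 and 15: n ≥ k ≥ 8. Hence m + n ≥ 12. But constraint 3 requires m + n ≤ 11, and 11 < 12. Contradiction.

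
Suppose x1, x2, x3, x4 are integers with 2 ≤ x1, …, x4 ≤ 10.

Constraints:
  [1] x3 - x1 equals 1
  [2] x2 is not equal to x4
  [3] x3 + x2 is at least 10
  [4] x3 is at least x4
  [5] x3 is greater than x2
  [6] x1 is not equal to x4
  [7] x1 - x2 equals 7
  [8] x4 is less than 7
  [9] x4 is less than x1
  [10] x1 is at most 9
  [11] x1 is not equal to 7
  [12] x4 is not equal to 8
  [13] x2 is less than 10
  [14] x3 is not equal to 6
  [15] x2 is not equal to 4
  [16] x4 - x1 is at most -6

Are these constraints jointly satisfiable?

Setting (x1, x2, x3, x4) = (9, 2, 10, 3) satisfies everything: constraint 1: x3 - x1 = 1; constraint 3: x3 + x2 = 12, and the others follow.

Satisfiable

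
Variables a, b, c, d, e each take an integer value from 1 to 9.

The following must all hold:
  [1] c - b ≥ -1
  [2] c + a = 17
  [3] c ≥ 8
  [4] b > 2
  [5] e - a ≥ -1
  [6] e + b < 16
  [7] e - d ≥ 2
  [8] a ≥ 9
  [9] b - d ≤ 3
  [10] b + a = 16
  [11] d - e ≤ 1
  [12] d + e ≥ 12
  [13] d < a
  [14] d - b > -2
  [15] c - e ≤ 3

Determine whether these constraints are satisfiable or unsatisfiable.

One satisfying assignment is a = 9, b = 7, c = 8, d = 6, e = 8.
For the less obvious constraints — constraint 1: c - b = 1; constraint 2: c + a = 17; constraint 5: e - a = -1 — and the others hold by inspection.

Satisfiable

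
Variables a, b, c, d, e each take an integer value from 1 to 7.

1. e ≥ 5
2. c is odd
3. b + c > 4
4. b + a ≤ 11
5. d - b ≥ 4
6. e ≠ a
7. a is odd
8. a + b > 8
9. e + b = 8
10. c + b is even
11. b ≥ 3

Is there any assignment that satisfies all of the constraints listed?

Satisfiable

One satisfying assignment is a = 7, b = 3, c = 3, d = 7, e = 5.
For the less obvious constraints — constraint 3: b + c = 6; constraint 4: b + a = 10; constraint 5: d - b = 4 — and the others hold by inspection.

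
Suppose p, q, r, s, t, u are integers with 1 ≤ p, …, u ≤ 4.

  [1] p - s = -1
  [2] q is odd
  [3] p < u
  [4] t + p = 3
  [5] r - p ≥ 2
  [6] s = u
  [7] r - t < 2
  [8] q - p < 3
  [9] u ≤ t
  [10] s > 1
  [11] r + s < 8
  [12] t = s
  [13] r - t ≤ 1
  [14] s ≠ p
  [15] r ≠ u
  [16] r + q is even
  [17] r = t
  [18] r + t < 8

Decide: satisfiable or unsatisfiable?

From constraints 6, 12, and 17, r = t = s = u, so r = u. But constraint 15 says r ≠ u. Contradiction.

Unsatisfiable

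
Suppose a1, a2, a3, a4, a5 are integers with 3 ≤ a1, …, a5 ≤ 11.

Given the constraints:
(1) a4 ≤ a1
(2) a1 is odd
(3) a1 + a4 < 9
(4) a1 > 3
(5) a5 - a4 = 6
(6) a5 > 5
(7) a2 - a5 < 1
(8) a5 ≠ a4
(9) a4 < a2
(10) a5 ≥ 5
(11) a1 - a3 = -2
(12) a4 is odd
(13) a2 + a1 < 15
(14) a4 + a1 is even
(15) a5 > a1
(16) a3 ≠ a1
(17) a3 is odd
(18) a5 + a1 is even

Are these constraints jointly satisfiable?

Setting (a1, a2, a3, a4, a5) = (5, 8, 7, 3, 9) satisfies everything: constraint 3: a1 + a4 = 8; constraint 5: a5 - a4 = 6, and the others follow.

Satisfiable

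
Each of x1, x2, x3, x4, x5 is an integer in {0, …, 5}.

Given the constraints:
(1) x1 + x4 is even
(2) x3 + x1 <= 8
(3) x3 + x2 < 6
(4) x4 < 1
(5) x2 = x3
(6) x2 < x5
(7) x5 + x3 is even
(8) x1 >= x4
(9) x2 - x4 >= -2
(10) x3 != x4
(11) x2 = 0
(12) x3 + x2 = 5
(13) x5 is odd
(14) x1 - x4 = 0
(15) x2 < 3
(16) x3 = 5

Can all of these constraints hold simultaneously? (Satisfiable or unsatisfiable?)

Unsatisfiable

Constraint 11 fixes x2 = 0 and constraint 16 fixes x3 = 5, but constraint 5 requires x2 = x3. Since 0 ≠ 5, contradiction.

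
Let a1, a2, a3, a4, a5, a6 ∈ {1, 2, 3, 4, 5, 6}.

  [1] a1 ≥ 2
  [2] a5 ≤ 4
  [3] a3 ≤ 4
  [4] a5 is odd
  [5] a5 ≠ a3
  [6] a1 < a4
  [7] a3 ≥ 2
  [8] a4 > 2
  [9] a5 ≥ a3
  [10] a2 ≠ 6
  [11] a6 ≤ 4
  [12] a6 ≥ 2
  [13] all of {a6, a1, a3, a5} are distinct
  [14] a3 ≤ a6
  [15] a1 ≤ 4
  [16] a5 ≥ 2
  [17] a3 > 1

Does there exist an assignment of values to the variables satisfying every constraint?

Unsatisfiable

Constraints 1, 2, 3, 7, 11, 12, 15, and 16 confine each of a6, a1, a3, a5 to the 3 values {2, …, 4}.
Constraint 13 requires all 4 of them to be distinct, but only 3 values are available — impossible by the pigeonhole principle.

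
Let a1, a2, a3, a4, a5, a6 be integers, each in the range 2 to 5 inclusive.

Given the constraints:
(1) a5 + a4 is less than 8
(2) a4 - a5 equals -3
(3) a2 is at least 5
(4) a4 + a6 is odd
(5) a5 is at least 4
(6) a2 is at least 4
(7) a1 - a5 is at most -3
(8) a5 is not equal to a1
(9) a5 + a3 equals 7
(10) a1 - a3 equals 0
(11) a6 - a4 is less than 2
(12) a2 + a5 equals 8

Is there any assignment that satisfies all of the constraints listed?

From constraint 3: a2 ≥ 5. From constraint 5: a5 ≥ 4. Hence a2 + a5 ≥ 9. But constraint 12 requires a2 + a5 = 8, and 8 < 9. Contradiction.

Unsatisfiable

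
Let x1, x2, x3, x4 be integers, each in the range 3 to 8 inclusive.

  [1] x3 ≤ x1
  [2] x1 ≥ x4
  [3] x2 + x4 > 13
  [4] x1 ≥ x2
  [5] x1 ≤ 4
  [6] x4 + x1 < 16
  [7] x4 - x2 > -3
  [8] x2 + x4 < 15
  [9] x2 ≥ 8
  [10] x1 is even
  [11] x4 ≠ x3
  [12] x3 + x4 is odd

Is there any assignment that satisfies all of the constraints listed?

From constraint 9: x2 ≥ 8. From constraints 4 and 5: x2 ≤ x1 and x1 ≤ 4, so x2 ≤ 4. But 4 < 8, so no value of x2 works.

Unsatisfiable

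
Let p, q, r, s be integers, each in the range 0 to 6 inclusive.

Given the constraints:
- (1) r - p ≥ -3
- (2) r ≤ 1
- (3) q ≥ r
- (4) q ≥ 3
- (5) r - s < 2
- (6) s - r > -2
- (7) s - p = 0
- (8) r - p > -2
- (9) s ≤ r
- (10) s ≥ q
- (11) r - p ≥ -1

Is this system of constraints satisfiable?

Unsatisfiable

From constraints 4 and 10: s ≥ q and q ≥ 3, so s ≥ 3. From constraints 2 and 9: s ≤ r and r ≤ 1, so s ≤ 1. But 1 < 3, so no value of s works.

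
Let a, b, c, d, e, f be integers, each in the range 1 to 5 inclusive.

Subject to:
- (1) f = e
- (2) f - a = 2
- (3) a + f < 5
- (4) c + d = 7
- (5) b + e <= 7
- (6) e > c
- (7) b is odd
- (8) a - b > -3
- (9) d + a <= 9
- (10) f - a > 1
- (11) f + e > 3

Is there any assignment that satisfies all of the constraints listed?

One satisfying assignment is a = 1, b = 1, c = 2, d = 5, e = 3, f = 3.
For the less obvious constraints — constraint 2: f - a = 2; constraint 3: a + f = 4 — and the others hold by inspection.

Satisfiable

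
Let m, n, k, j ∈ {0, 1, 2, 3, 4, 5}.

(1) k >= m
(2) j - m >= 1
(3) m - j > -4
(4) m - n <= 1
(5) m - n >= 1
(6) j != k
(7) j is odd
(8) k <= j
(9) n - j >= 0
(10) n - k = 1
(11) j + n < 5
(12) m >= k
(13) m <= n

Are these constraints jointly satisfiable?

Unsatisfiable

Constraints 2, 5, and 9 give m − n ≥ 1, n − j ≥ 0, j − m ≥ 1.
Adding all 3 inequalities: the left sides telescope to 0, and the right sides sum to 1 + 0 + 1 = 2. So 0 ≥ 2, which is false.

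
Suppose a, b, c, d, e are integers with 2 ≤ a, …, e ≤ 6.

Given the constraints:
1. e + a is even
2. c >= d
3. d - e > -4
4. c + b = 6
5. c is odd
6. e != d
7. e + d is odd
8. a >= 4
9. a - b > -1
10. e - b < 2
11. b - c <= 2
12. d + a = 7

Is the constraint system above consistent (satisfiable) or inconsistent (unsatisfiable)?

Satisfiable

Setting (a, b, c, d, e) = (5, 3, 3, 2, 3) satisfies everything: constraint 3: d - e = -1; constraint 4: c + b = 6, and the others follow.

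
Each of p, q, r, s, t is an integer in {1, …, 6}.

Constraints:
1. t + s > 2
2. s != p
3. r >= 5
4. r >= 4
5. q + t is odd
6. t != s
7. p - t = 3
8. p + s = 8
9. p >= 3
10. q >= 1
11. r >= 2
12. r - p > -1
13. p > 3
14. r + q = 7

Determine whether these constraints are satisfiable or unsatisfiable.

One satisfying assignment is p = 5, q = 1, r = 6, s = 3, t = 2.
For the less obvious constraints — constraint 1: t + s = 5; constraint 7: p - t = 3 — and the others hold by inspection.

Satisfiable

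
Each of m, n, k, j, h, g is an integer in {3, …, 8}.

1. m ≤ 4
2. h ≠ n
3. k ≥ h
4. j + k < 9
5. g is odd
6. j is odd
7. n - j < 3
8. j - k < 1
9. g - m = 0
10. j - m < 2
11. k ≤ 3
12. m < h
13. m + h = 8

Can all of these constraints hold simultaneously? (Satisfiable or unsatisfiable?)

Unsatisfiable

From constraint 1: m ≤ 4. From constraints 3 and 11: h ≤ k ≤ 3. Hence m + h ≤ 7. But constraint 13 requires m + h = 8, and 8 > 7. Contradiction.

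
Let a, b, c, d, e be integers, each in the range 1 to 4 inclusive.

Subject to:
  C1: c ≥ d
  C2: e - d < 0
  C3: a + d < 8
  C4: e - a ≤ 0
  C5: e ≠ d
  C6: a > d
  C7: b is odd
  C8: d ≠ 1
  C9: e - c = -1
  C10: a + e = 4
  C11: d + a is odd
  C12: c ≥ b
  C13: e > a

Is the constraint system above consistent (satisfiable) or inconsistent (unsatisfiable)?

Constraints 2, 6, and 13 give a < e, e < d, d < a. Chaining: a < e < d < a, which forces a < a — impossible.

Unsatisfiable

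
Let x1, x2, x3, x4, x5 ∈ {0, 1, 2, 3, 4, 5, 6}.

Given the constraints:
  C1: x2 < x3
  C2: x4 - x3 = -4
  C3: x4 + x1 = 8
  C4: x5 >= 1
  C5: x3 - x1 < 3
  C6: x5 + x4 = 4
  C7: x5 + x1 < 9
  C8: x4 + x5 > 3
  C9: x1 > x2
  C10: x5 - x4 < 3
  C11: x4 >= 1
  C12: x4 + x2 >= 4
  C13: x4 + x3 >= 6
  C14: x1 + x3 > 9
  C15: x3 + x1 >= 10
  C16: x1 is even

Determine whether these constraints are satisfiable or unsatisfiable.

Satisfiable

The assignment x1 = 6, x2 = 5, x3 = 6, x4 = 2, x5 = 2 works:
  constraint 2 holds since x4 - x3 = -4.
  constraint 3 holds since x4 + x1 = 8.
The rest check out directly.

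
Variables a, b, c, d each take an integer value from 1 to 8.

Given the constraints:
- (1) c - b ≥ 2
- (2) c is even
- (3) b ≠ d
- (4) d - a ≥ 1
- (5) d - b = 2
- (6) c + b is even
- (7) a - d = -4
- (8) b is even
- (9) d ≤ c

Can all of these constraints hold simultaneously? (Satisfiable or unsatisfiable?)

Satisfiable

One satisfying assignment is a = 2, b = 4, c = 8, d = 6.
For the less obvious constraints — constraint 1: c - b = 4; constraint 4: d - a = 4; constraint 5: d - b = 2 — and the others hold by inspection.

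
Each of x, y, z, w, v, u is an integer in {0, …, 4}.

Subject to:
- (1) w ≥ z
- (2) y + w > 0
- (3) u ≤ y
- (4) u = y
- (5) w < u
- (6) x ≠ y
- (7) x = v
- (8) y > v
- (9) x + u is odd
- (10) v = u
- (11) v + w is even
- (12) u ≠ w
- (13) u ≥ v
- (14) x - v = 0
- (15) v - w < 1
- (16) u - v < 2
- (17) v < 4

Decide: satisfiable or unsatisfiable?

Unsatisfiable

From constraints 4, 7, and 10, x = v = u = y, so x = y. But constraint 6 says x ≠ y. Contradiction.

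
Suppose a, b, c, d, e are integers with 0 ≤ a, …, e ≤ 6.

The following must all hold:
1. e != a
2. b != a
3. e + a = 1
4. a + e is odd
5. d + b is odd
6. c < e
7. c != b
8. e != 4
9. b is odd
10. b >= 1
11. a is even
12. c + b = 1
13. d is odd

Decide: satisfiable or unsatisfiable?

Unsatisfiable

Constraint 13 makes d odd and constraint 9 makes b odd, so d + b must be even. Constraint 5 says d + b is odd — contradiction.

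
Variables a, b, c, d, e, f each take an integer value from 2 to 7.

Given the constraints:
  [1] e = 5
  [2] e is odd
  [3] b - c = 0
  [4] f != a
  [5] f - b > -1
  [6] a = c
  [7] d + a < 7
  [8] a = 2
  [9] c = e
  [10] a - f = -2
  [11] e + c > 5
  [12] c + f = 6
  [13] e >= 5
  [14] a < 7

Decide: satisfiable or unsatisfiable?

Constraint 8 fixes a = 2 and constraint 1 fixes e = 5. Constraints 6 and 9 give a = c = e, so a = e. But 2 ≠ 5 — contradiction.

Unsatisfiable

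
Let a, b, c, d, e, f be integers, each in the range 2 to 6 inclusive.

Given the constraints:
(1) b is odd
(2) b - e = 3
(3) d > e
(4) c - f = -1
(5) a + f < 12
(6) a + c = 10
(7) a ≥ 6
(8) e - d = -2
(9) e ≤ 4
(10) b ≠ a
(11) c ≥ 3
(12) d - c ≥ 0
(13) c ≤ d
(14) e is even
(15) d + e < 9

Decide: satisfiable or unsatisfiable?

Satisfiable

Try a = 6, b = 5, c = 4, d = 4, e = 2, f = 5.
Check constraint 2: b - e = 3; constraint 4: c - f = -1; constraint 5: a + f = 11. The remaining constraints are straightforward to verify.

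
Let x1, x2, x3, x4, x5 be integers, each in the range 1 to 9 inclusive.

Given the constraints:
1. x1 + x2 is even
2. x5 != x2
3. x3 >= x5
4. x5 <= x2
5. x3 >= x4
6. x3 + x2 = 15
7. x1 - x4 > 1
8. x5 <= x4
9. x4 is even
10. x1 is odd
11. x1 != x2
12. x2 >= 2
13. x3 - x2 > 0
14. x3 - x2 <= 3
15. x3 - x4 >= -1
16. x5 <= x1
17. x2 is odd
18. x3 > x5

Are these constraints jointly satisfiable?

Take x1 = 9, x2 = 7, x3 = 8, x4 = 6, x5 = 4. Then constraint 6: x3 + x2 = 15; constraint 7: x1 - x4 = 3, and every other listed constraint is also met.

Satisfiable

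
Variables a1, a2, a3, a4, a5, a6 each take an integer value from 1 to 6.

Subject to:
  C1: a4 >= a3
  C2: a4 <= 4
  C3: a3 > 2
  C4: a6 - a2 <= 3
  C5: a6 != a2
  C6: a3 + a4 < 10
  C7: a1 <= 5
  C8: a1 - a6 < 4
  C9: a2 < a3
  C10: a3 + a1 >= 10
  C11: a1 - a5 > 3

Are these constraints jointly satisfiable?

Unsatisfiable

From constraints 1 and 2: a3 ≤ a4 ≤ 4. From constraint 7: a1 ≤ 5. Hence a3 + a1 ≤ 9. But constraint 10 requires a3 + a1 ≥ 10, and 10 > 9. Contradiction.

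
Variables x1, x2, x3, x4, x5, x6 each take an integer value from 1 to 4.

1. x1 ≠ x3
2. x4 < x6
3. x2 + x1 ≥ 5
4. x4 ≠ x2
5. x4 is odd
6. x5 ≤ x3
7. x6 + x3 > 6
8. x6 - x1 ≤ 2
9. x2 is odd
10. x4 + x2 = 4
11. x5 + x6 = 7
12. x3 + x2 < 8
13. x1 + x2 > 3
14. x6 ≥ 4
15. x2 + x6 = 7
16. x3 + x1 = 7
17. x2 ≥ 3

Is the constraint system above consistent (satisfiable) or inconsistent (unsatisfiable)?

Satisfiable

Try x1 = 3, x2 = 3, x3 = 4, x4 = 1, x5 = 3, x6 = 4.
Check constraint 3: x2 + x1 = 6; constraint 7: x6 + x3 = 8; constraint 8: x6 - x1 = 1. The remaining constraints are straightforward to verify.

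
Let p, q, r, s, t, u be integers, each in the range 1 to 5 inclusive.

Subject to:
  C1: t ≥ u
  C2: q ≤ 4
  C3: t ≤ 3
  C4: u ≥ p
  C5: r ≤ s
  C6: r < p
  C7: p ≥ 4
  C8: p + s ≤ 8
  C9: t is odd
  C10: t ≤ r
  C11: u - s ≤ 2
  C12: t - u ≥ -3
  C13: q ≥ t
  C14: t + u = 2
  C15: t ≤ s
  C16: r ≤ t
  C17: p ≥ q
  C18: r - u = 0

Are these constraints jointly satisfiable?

Unsatisfiable

From constraints 4 and 7: u ≥ p and p ≥ 4, so u ≥ 4. From constraints 1 and 3: u ≤ t and t ≤ 3, so u ≤ 3. But 3 < 4, so no value of u works.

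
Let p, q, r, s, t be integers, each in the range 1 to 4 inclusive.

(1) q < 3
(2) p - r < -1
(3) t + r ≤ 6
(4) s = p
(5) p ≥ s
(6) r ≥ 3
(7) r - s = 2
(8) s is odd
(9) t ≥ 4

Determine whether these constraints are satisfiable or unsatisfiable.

From constraint 9: t ≥ 4. From constraint 6: r ≥ 3. Hence t + r ≥ 7. But constraint 3 requires t + r ≤ 6, and 6 < 7. Contradiction.

Unsatisfiable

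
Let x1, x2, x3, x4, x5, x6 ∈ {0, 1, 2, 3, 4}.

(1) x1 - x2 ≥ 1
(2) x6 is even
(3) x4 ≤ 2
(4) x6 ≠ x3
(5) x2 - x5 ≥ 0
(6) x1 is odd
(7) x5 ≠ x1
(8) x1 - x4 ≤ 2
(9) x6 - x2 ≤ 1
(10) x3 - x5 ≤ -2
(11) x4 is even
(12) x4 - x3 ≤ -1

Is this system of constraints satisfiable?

Unsatisfiable

Constraints 1, 5, 8, 10, and 12 give x1 − x2 ≥ 1, x2 − x5 ≥ 0, x5 − x3 ≥ 2, x3 − x4 ≥ 1, x4 − x1 ≥ -2.
Adding all 5 inequalities: the left sides telescope to 0, and the right sides sum to 1 + 0 + 2 + 1 + (-2) = 2. So 0 ≥ 2, which is false.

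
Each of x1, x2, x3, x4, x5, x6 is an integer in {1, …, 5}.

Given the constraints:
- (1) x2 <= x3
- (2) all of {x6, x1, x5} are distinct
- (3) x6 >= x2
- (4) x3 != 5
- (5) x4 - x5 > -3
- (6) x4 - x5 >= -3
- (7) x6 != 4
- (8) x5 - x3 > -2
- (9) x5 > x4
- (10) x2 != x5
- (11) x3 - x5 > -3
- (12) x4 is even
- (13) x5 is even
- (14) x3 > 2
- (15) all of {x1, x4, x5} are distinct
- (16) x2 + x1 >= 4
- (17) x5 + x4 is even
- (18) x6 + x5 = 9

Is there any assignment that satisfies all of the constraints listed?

Satisfiable

Take x1 = 3, x2 = 3, x3 = 3, x4 = 2, x5 = 4, x6 = 5. Then constraint 5: x4 - x5 = -2; constraint 6: x4 - x5 = -2, and every other listed constraint is also met.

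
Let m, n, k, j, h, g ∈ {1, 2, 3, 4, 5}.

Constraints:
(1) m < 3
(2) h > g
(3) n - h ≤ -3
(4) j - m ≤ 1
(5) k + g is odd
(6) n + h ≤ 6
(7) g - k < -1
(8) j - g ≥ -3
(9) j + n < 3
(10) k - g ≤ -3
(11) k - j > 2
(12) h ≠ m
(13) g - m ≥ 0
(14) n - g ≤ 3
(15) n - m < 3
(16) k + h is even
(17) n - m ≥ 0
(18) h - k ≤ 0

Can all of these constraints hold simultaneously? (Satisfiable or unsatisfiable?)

Unsatisfiable

Constraints 3, 4, 8, 10, 17, and 18 give n − m ≥ 0, m − j ≥ -1, j − g ≥ -3, g − k ≥ 3, k − h ≥ 0, h − n ≥ 3.
Adding all 6 inequalities: the left sides telescope to 0, and the right sides sum to 0 + (-1) + (-3) + 3 + 0 + 3 = 2. So 0 ≥ 2, which is false.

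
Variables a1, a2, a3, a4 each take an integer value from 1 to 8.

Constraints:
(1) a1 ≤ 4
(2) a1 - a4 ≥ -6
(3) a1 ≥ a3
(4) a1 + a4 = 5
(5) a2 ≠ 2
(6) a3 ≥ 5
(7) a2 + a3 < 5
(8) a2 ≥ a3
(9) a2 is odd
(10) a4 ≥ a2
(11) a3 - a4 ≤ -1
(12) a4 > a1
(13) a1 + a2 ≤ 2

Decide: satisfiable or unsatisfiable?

Unsatisfiable

From constraints 3 and 6: a1 ≥ a3 and a3 ≥ 5, so a1 ≥ 5. From constraint 1: a1 ≤ 4. But 4 < 5, so no value of a1 works.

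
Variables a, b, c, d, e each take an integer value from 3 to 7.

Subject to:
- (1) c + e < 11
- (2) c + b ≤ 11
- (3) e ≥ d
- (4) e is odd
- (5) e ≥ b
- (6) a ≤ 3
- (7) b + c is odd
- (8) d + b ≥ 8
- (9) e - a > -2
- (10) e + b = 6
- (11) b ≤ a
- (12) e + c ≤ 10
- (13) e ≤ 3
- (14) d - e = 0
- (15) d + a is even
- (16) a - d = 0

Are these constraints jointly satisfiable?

From constraints 3 and 13: d ≤ e ≤ 3. From constraints 6 and 11: b ≤ a ≤ 3. Hence d + b ≤ 6. But constraint 8 requires d + b ≥ 8, and 8 > 6. Contradiction.

Unsatisfiable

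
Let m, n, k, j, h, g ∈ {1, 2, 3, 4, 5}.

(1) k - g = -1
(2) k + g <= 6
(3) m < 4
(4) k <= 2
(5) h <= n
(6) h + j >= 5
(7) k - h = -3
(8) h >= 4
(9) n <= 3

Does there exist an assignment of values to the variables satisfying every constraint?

From constraints 5 and 8: n ≥ h and h ≥ 4, so n ≥ 4. From constraint 9: n ≤ 3. But 3 < 4, so no value of n works.

Unsatisfiable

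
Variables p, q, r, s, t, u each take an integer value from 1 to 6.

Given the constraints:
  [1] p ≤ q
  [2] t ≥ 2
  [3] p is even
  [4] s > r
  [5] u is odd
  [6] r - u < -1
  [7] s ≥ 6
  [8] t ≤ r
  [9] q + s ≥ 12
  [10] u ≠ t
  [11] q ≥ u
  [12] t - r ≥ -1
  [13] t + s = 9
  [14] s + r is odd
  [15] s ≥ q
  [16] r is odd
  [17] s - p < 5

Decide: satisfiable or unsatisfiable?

Satisfiable

Setting (p, q, r, s, t, u) = (4, 6, 3, 6, 3, 5) satisfies everything: constraint 6: r - u = -2; constraint 9: q + s = 12; constraint 12: t - r = 0, and the others follow.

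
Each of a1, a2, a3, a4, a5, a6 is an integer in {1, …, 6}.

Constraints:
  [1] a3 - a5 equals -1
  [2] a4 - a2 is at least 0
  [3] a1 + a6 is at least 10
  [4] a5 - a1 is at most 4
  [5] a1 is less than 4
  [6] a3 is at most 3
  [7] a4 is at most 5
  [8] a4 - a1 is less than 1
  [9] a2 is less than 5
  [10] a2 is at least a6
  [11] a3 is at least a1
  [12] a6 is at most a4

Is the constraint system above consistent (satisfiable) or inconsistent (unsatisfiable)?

From constraints 6 and 11: a1 ≤ a3 ≤ 3. From constraints 7 and 12: a6 ≤ a4 ≤ 5. Hence a1 + a6 ≤ 8. But constraint 3 requires a1 + a6 ≥ 10, and 10 > 8. Contradiction.

Unsatisfiable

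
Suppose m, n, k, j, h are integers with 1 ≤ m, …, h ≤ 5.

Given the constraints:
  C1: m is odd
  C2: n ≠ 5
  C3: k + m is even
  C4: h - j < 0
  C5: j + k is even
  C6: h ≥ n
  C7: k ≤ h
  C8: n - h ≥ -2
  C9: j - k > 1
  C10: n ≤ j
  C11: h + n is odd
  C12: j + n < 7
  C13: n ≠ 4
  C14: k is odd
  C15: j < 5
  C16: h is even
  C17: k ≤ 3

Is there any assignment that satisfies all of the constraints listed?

Satisfiable

One satisfying assignment is m = 5, n = 1, k = 1, j = 3, h = 2.
For the less obvious constraints — constraint 4: h - j = -1; constraint 8: n - h = -1 — and the others hold by inspection.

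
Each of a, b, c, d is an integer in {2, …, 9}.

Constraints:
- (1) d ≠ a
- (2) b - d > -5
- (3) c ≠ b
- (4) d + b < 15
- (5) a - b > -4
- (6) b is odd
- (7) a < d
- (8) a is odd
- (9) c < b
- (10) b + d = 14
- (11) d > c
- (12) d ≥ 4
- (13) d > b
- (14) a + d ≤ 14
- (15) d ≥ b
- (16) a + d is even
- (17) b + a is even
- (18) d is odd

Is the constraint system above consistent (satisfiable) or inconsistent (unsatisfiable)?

One satisfying assignment is a = 3, b = 5, c = 3, d = 9.
For the less obvious constraints — constraint 2: b - d = -4; constraint 4: d + b = 14; constraint 5: a - b = -2 — and the others hold by inspection.

Satisfiable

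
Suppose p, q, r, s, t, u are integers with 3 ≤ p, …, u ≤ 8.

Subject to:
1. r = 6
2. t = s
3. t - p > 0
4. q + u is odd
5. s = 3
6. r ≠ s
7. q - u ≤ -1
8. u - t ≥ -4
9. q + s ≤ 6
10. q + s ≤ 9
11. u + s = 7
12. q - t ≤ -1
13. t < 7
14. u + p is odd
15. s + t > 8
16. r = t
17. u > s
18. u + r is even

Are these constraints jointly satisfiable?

Constraint 1 fixes r = 6 and constraint 5 fixes s = 3. Constraints 2 and 16 give r = t = s, so r = s. But 6 ≠ 3 — contradiction.

Unsatisfiable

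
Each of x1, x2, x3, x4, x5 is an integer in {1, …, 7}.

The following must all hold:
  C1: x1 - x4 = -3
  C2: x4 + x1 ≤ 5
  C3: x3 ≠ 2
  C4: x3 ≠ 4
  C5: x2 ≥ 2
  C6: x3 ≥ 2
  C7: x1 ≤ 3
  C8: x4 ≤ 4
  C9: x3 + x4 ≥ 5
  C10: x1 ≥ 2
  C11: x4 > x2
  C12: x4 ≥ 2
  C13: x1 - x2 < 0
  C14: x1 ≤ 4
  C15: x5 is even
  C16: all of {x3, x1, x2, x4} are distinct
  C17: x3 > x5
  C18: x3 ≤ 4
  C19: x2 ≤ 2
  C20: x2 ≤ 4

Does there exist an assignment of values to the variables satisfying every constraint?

Constraints 5, 6, 8, 10, 12, 14, 18, and 20 confine each of x3, x1, x2, x4 to the 3 values {2, …, 4}.
Constraint 16 requires all 4 of them to be distinct, but only 3 values are available — impossible by the pigeonhole principle.

Unsatisfiable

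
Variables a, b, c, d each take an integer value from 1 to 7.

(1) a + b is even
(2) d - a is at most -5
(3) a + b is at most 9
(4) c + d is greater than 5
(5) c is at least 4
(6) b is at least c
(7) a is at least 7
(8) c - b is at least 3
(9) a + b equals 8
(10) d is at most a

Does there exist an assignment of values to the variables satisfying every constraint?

From constraint 7: a ≥ 7. From constraints 5 and 6: b ≥ c ≥ 4. Hence a + b ≥ 11. But constraint 3 requires a + b ≤ 9, and 9 < 11. Contradiction.

Unsatisfiable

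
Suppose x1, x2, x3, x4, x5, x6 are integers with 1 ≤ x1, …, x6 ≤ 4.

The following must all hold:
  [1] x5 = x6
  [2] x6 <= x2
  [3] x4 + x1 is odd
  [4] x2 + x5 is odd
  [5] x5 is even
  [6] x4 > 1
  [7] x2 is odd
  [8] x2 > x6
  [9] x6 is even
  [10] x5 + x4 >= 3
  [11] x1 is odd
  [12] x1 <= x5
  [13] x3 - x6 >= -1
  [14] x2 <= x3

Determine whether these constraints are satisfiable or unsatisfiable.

Satisfiable

One satisfying assignment is x1 = 1, x2 = 3, x3 = 4, x4 = 4, x5 = 2, x6 = 2.
For the less obvious constraints — constraint 3: x4 + x1 = 5 is odd; constraint 10: x5 + x4 = 6; constraint 13: x3 - x6 = 2 — and the others hold by inspection.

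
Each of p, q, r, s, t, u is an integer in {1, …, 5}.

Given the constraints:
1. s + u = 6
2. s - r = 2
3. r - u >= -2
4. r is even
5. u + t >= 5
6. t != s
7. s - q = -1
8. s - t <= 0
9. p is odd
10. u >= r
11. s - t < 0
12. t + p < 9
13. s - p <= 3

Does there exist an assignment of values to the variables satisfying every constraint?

Satisfiable

Try p = 3, q = 5, r = 2, s = 4, t = 5, u = 2.
Check constraint 1: s + u = 6; constraint 2: s - r = 2. The remaining constraints are straightforward to verify.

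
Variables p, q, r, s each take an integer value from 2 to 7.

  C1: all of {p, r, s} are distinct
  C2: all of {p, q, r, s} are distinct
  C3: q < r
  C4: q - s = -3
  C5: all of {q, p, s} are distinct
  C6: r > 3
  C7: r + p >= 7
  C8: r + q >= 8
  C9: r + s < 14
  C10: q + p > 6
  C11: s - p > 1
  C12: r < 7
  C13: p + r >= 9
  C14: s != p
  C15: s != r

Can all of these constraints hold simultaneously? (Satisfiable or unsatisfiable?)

Setting (p, q, r, s) = (4, 3, 5, 6) satisfies everything: constraint 4: q - s = -3; constraint 7: r + p = 9; constraint 8: r + q = 8, and the others follow.

Satisfiable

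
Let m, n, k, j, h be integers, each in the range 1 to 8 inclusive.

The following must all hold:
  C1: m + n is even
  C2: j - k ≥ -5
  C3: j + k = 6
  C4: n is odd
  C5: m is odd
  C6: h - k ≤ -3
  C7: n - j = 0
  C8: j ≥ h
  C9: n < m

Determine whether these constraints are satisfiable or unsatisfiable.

Satisfiable

Setting (m, n, k, j, h) = (5, 1, 5, 1, 1) satisfies everything: constraint 2: j - k = -4; constraint 3: j + k = 6, and the others follow.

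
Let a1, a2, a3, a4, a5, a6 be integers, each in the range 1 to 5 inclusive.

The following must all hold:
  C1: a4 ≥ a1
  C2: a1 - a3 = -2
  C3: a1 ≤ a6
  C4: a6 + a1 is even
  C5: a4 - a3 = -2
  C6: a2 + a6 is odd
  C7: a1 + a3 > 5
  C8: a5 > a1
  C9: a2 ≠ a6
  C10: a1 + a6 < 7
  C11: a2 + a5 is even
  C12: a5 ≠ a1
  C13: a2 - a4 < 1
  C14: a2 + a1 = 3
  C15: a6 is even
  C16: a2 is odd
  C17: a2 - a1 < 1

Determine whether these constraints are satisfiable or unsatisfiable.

Satisfiable

One satisfying assignment is a1 = 2, a2 = 1, a3 = 4, a4 = 2, a5 = 5, a6 = 4.
For the less obvious constraints — constraint 2: a1 - a3 = -2; constraint 5: a4 - a3 = -2 — and the others hold by inspection.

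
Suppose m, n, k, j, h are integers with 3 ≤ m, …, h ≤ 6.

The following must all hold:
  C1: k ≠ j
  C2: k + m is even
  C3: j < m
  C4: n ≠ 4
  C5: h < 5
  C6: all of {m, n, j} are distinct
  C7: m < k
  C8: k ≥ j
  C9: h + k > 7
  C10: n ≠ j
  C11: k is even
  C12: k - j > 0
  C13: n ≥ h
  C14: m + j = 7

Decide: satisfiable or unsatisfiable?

Satisfiable

Take m = 4, n = 6, k = 6, j = 3, h = 3. Then constraint 9: h + k = 9; constraint 12: k - j = 3, and every other listed constraint is also met.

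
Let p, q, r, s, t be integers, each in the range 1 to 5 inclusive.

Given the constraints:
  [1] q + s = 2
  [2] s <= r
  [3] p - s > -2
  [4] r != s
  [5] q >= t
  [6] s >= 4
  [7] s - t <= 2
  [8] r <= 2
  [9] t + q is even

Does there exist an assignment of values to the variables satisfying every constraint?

Unsatisfiable

From constraints 2 and 6: r ≥ s and s ≥ 4, so r ≥ 4. From constraint 8: r ≤ 2. But 2 < 4, so no value of r works.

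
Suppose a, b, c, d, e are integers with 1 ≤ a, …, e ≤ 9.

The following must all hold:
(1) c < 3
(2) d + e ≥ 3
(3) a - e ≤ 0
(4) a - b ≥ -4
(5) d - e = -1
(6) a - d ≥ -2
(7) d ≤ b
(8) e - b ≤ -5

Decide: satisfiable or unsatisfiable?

Constraints 3, 4, and 8 give b − e ≥ 5, e − a ≥ 0, a − b ≥ -4.
Adding all 3 inequalities: the left sides telescope to 0, and the right sides sum to 5 + 0 + (-4) = 1. So 0 ≥ 1, which is false.

Unsatisfiable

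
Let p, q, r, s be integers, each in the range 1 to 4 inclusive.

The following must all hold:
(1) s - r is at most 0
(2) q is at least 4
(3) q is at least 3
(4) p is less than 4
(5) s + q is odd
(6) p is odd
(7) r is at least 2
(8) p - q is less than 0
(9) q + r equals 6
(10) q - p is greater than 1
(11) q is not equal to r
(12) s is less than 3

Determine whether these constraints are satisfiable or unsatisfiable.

Take p = 1, q = 4, r = 2, s = 1. Then constraint 1: s - r = -1; constraint 8: p - q = -3; constraint 9: q + r = 6, and every other listed constraint is also met.

Satisfiable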